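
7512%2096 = 1224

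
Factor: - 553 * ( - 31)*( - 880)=  -  15085840=-2^4*5^1*7^1*11^1 * 31^1*79^1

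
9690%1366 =128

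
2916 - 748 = 2168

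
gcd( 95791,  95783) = 1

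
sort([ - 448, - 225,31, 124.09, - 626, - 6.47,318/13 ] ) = [ - 626, - 448, - 225, - 6.47  ,  318/13,31 , 124.09 ]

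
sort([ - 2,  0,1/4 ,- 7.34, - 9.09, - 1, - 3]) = [ - 9.09, - 7.34,-3, - 2,-1,0 , 1/4 ] 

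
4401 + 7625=12026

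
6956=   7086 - 130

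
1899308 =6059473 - 4160165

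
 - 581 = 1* ( - 581)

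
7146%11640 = 7146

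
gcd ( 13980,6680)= 20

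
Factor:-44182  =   - 2^1*22091^1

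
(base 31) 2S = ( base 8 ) 132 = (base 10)90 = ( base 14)66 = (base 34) 2M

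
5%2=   1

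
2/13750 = 1/6875 = 0.00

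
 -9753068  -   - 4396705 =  - 5356363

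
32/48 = 2/3 = 0.67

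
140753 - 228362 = -87609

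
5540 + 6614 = 12154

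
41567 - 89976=  -  48409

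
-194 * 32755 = -6354470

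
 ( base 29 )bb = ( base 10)330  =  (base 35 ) 9f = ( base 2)101001010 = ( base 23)e8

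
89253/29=3077 + 20/29= 3077.69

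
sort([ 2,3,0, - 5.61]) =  [ - 5.61 , 0, 2,3]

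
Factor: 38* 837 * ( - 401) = -12754206= - 2^1 *3^3*19^1*31^1*401^1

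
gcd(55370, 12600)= 70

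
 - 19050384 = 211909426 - 230959810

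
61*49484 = 3018524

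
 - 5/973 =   -  1 + 968/973 = - 0.01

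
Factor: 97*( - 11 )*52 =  - 2^2*11^1 * 13^1*97^1 =- 55484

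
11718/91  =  128+10/13 = 128.77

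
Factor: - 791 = -7^1 *113^1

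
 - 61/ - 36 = 61/36 = 1.69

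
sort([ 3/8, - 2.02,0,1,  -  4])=[ - 4, -2.02,0,3/8, 1] 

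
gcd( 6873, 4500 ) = 3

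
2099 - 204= 1895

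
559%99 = 64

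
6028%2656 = 716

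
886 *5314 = 4708204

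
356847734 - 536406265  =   - 179558531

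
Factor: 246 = 2^1*3^1*41^1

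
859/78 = 859/78 = 11.01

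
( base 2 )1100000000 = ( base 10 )768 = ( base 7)2145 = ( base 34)mk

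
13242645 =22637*585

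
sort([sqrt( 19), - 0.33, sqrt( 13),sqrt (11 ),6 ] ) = [ - 0.33, sqrt( 11), sqrt( 13), sqrt(19), 6]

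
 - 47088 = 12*( - 3924 )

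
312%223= 89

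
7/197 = 7/197 = 0.04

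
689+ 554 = 1243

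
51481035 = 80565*639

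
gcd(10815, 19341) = 21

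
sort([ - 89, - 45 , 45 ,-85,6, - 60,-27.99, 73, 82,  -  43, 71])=[ -89, - 85, - 60, - 45, - 43, - 27.99,6, 45,  71,73, 82 ]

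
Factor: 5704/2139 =8/3=2^3*3^ ( - 1) 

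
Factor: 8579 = 23^1 * 373^1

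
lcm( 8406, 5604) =16812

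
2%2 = 0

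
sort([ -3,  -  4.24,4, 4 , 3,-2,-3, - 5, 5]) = [ - 5, - 4.24 ,-3,-3, - 2 , 3, 4, 4,5 ] 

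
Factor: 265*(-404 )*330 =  - 2^3*  3^1 * 5^2*11^1*53^1 *101^1 = -  35329800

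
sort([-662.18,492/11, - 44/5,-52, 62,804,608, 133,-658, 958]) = [ - 662.18, - 658, - 52, - 44/5,492/11, 62,  133 , 608, 804, 958 ] 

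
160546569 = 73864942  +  86681627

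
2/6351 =2/6351 = 0.00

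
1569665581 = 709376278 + 860289303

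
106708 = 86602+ 20106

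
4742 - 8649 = -3907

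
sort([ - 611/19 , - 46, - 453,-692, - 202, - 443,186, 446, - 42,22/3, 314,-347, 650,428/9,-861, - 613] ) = [ - 861, - 692  , - 613, - 453, - 443, - 347, - 202, - 46, - 42,-611/19, 22/3,428/9,186 , 314,446,  650 ]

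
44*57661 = 2537084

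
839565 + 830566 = 1670131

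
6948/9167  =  6948/9167 = 0.76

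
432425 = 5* 86485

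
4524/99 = 1508/33 = 45.70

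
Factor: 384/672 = 2^2 *7^( - 1) = 4/7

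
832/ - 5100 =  - 208/1275 = - 0.16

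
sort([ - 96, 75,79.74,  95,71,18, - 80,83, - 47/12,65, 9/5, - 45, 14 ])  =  [ - 96, - 80 , - 45, - 47/12,9/5, 14,  18, 65,71, 75,79.74,83,95] 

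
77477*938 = 72673426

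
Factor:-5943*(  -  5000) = 29715000 = 2^3*3^1*5^4*7^1*283^1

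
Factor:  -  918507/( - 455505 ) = 306169/151835 = 5^( - 1) * 30367^ ( - 1)* 306169^1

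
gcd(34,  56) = 2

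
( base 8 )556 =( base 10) 366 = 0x16E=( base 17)149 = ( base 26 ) e2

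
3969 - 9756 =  - 5787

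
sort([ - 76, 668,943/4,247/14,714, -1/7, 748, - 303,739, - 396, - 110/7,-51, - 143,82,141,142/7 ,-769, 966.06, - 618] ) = [ - 769, - 618, - 396, - 303, - 143,-76,-51,  -  110/7,  -  1/7,247/14,142/7,  82,141,943/4,668,714, 739,748,966.06]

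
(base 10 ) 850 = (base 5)11400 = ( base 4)31102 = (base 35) oa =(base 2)1101010010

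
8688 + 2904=11592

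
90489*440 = 39815160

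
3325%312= 205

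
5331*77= 410487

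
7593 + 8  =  7601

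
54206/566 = 95  +  218/283 = 95.77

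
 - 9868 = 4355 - 14223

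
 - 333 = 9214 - 9547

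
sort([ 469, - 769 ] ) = [ - 769,469 ] 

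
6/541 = 6/541 = 0.01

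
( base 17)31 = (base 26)20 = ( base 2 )110100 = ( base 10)52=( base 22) 28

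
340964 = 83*4108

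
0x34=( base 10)52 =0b110100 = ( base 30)1M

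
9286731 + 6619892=15906623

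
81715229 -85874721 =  - 4159492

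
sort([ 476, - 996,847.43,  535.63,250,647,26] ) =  [ - 996,26, 250,476,535.63,647,847.43] 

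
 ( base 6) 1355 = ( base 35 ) A9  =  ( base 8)547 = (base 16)167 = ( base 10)359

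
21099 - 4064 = 17035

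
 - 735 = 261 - 996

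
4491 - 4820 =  - 329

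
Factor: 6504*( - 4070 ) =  - 26471280=- 2^4*3^1 *5^1*11^1*37^1*271^1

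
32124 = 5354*6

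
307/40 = 307/40 = 7.67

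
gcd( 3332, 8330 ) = 1666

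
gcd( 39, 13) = 13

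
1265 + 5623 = 6888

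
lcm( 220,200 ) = 2200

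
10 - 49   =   - 39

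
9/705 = 3/235 = 0.01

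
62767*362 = 22721654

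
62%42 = 20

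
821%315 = 191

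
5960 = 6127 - 167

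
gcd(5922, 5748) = 6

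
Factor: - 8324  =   - 2^2*2081^1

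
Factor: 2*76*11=2^3 * 11^1*19^1=1672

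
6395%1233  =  230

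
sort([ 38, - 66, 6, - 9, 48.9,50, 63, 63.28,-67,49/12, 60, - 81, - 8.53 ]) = [ - 81, - 67, - 66 ,-9,- 8.53,49/12, 6,  38 , 48.9,  50,60, 63, 63.28]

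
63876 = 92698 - 28822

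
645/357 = 215/119 = 1.81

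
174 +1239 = 1413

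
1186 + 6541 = 7727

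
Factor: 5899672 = 2^3*31^1*23789^1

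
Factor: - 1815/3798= - 2^( - 1)*3^(-1 ) * 5^1*11^2*211^( - 1) = - 605/1266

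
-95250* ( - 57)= 5429250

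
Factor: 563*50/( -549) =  - 2^1*3^(-2 ) * 5^2*61^( - 1)*563^1 = - 28150/549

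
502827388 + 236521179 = 739348567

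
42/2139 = 14/713 = 0.02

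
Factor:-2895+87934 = 277^1*307^1 = 85039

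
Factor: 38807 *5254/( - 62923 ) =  -203891978/62923 = - 2^1 * 7^(-1 )*37^1*71^1*89^(-1 )*101^( - 1)*151^1*257^1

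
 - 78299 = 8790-87089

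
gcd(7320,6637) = 1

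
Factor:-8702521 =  - 17^1*619^1*827^1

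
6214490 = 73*85130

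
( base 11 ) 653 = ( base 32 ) OG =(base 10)784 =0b1100010000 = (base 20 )1j4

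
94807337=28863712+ 65943625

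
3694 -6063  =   - 2369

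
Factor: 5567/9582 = 2^(-1)*3^( - 1)*19^1*293^1*1597^( - 1) 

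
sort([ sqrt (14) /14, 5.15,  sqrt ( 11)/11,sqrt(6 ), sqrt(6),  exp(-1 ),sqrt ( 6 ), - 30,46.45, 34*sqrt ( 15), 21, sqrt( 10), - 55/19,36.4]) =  [ - 30, - 55/19, sqrt( 14 )/14, sqrt( 11) /11, exp( - 1), sqrt(6), sqrt( 6 ),sqrt( 6), sqrt ( 10 ), 5.15, 21, 36.4,46.45,34*sqrt( 15)]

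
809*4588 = 3711692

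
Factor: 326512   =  2^4*20407^1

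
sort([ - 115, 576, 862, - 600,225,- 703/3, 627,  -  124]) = [-600, - 703/3, - 124, - 115, 225, 576, 627, 862 ] 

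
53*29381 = 1557193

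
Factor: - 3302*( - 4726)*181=2^2*13^1*17^1*127^1*139^1*181^1 = 2824550612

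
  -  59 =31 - 90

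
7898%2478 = 464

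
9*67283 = 605547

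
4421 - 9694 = - 5273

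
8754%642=408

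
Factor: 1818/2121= 6/7 = 2^1*3^1*7^( - 1)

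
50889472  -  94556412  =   - 43666940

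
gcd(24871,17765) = 3553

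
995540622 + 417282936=1412823558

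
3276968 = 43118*76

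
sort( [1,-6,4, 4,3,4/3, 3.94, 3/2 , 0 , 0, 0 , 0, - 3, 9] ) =[- 6, - 3,  0,0,0 , 0,1,4/3, 3/2,  3 , 3.94, 4, 4 , 9]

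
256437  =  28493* 9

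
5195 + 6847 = 12042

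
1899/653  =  1899/653=2.91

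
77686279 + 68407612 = 146093891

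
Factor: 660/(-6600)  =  -2^ ( - 1)*5^( -1)=- 1/10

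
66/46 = 1+10/23  =  1.43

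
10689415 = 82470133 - 71780718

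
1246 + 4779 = 6025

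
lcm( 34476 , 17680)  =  689520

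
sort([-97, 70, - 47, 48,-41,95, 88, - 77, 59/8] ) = [ - 97,- 77, - 47, - 41,  59/8, 48, 70, 88, 95 ] 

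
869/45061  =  869/45061  =  0.02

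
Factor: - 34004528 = - 2^4*19^1*111857^1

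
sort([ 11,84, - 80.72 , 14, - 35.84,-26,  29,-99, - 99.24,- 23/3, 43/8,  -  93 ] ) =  [ - 99.24, - 99, - 93, - 80.72, - 35.84, - 26 ,  -  23/3, 43/8, 11, 14 , 29,84]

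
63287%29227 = 4833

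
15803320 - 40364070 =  - 24560750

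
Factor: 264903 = 3^1*88301^1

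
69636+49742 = 119378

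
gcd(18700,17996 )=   44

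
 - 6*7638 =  - 45828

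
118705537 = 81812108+36893429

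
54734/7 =7819 +1/7 = 7819.14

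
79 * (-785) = -62015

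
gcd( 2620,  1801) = 1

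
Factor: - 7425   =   - 3^3*5^2*11^1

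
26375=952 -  - 25423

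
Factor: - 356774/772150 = -5^( - 2 ) * 11^1*15443^ ( - 1)*16217^1 =-178387/386075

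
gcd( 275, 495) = 55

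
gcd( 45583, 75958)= 1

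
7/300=7/300 = 0.02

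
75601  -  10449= 65152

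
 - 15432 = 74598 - 90030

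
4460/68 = 65+10/17= 65.59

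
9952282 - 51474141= -41521859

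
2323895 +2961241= 5285136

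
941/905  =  1 + 36/905 = 1.04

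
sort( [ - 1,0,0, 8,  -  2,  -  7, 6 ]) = [ - 7, - 2, - 1, 0,0, 6,8]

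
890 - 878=12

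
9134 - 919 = 8215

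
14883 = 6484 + 8399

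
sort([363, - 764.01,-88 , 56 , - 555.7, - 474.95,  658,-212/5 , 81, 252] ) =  [ - 764.01, - 555.7, - 474.95, - 88,-212/5, 56 , 81, 252,363, 658 ]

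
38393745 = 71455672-33061927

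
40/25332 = 10/6333 = 0.00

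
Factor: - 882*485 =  - 2^1*3^2*5^1*7^2*97^1 = - 427770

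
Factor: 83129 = 97^1*857^1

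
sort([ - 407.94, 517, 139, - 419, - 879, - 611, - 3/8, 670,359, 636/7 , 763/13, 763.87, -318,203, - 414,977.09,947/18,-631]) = [ - 879, - 631, - 611, - 419, - 414, - 407.94, - 318,-3/8, 947/18, 763/13, 636/7, 139, 203, 359, 517, 670, 763.87, 977.09 ]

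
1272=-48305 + 49577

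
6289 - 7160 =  - 871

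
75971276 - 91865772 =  - 15894496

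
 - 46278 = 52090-98368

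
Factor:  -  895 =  - 5^1*179^1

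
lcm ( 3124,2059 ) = 90596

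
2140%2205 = 2140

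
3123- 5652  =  - 2529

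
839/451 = 839/451 = 1.86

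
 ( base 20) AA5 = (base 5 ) 113310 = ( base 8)10155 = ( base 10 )4205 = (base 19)BC6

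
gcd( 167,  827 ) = 1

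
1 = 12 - 11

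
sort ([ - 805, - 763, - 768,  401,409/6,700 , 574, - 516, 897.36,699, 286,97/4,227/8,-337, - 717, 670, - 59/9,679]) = [ - 805, -768, - 763, - 717,-516 , - 337,-59/9 , 97/4, 227/8 , 409/6, 286,401,574,670, 679,699,700, 897.36]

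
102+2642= 2744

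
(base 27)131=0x32b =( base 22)1ej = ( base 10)811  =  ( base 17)2dc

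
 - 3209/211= - 16+167/211 = -15.21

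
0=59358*0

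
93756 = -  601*(-156 ) 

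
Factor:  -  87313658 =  - 2^1*23^1*1898123^1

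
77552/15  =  77552/15 =5170.13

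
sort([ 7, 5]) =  [5,7]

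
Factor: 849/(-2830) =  - 3/10= - 2^(  -  1)*3^1*5^(  -  1)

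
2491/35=2491/35 = 71.17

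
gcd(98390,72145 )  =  5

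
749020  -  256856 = 492164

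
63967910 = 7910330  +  56057580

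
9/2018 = 9/2018=0.00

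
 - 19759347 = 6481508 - 26240855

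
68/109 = 68/109 = 0.62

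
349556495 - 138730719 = 210825776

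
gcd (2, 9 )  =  1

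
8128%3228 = 1672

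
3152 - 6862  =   - 3710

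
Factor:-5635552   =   - 2^5*13^1*19^1*23^1 *31^1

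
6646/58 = 3323/29  =  114.59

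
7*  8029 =56203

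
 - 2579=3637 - 6216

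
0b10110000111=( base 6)10315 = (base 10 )1415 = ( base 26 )22b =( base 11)1077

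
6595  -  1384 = 5211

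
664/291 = 664/291 = 2.28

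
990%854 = 136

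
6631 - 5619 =1012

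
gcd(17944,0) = 17944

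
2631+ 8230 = 10861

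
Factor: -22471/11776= -977/512 =-  2^( - 9)*977^1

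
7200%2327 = 219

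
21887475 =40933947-19046472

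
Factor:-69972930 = -2^1*3^3 * 5^1 * 259159^1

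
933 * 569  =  530877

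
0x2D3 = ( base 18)243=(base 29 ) or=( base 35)kn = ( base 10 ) 723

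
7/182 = 1/26= 0.04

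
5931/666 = 8  +  67/74 = 8.91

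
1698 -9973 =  - 8275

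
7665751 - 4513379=3152372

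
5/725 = 1/145 = 0.01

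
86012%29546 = 26920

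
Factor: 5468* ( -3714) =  - 2^3*3^1*619^1*1367^1   =  -20308152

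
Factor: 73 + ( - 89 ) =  - 16 = -2^4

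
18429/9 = 2047 + 2/3  =  2047.67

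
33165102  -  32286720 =878382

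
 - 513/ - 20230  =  513/20230=   0.03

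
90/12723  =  30/4241 = 0.01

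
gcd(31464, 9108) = 828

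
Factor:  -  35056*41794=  -2^5*7^1 *313^1 * 20897^1 = - 1465130464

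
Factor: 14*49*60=2^3*3^1*5^1*7^3 = 41160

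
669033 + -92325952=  - 91656919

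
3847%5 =2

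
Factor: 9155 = 5^1*1831^1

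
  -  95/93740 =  - 1 + 18729/18748= - 0.00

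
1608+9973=11581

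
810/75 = 10 + 4/5 = 10.80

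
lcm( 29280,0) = 0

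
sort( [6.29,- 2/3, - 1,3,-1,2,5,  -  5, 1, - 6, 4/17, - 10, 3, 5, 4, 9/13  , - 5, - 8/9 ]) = [ - 10,- 6, - 5,-5,- 1,-1, - 8/9, - 2/3,  4/17 , 9/13,  1 , 2, 3,  3, 4, 5, 5,6.29] 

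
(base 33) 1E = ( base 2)101111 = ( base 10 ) 47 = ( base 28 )1J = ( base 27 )1K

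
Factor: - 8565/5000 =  - 1713/1000 =- 2^( - 3 )*3^1*5^( - 3) *571^1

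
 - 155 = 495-650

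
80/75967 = 80/75967 =0.00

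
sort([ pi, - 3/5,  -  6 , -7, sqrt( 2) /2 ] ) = [ - 7, - 6,-3/5, sqrt(2)/2, pi ]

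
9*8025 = 72225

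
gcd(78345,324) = 9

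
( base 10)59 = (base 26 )27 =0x3b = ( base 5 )214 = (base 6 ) 135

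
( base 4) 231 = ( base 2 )101101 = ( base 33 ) 1C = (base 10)45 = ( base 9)50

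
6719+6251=12970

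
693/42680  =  63/3880 = 0.02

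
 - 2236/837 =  - 2236/837  =  - 2.67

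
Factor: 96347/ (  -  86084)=  -  2^( - 2)*23^1*59^1*71^1*  21521^( - 1)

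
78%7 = 1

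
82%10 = 2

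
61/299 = 61/299 = 0.20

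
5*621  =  3105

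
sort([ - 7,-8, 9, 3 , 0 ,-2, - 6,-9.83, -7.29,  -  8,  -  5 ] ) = [- 9.83,-8,-8, - 7.29,- 7  , - 6,-5,  -  2,0,  3, 9 ] 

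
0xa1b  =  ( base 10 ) 2587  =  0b101000011011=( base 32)2GR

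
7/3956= 7/3956=   0.00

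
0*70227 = 0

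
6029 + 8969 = 14998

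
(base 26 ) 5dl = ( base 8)7233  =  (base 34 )37X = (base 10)3739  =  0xe9b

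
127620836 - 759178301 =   -  631557465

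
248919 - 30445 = 218474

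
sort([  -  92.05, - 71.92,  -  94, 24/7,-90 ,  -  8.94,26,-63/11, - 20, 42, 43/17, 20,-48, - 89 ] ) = [  -  94, - 92.05, - 90,-89,-71.92,-48, - 20,-8.94,-63/11,43/17,24/7,20, 26, 42 ]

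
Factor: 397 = 397^1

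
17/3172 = 17/3172 = 0.01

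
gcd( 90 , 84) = 6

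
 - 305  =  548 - 853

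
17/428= 17/428 = 0.04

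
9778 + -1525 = 8253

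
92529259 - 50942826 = 41586433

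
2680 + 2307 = 4987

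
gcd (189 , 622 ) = 1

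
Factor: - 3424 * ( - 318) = 1088832   =  2^6 * 3^1 * 53^1*107^1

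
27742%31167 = 27742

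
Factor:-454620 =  -2^2*3^1 * 5^1 * 7577^1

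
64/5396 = 16/1349 = 0.01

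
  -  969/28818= - 323/9606 = -0.03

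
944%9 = 8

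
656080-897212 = -241132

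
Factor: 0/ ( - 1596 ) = 0^1 = 0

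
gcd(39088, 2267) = 1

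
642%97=60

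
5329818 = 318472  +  5011346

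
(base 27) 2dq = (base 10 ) 1835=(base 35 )1HF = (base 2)11100101011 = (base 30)215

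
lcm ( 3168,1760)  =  15840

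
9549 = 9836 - 287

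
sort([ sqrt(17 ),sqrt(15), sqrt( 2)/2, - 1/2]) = [-1/2, sqrt( 2) /2,sqrt(15), sqrt(17 ) ] 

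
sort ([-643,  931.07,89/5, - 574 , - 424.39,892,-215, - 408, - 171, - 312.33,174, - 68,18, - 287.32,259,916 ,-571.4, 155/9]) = [ - 643,-574,  -  571.4, - 424.39, - 408, - 312.33,-287.32, - 215, - 171, - 68, 155/9, 89/5,  18, 174, 259,892,  916, 931.07]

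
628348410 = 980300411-351952001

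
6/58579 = 6/58579 = 0.00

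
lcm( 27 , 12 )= 108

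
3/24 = 1/8 = 0.12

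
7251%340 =111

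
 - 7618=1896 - 9514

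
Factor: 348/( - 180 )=  -  3^ ( - 1 )*5^( - 1 )*29^1 =- 29/15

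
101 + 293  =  394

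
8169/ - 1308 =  - 2723/436 =- 6.25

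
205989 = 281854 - 75865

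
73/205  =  73/205 = 0.36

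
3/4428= 1/1476 = 0.00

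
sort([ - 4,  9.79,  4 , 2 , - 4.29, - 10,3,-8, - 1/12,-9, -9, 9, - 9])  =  [ - 10, - 9, - 9 , -9,-8,-4.29, - 4,  -  1/12,2,  3, 4,  9,9.79]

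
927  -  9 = 918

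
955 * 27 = 25785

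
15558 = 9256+6302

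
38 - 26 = 12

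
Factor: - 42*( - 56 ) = 2352=2^4*3^1*7^2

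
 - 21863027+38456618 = 16593591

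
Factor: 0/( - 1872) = 0 = 0^1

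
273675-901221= -627546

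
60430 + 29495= 89925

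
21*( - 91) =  - 1911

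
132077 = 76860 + 55217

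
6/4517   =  6/4517=0.00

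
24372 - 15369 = 9003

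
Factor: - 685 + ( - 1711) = -2396 = -2^2 * 599^1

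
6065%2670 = 725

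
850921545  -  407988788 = 442932757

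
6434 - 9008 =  - 2574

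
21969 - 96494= - 74525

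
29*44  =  1276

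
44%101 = 44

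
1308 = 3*436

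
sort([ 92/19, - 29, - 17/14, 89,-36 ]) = [-36,-29, -17/14, 92/19, 89 ]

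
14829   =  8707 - -6122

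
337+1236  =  1573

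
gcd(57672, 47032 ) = 8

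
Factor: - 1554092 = - 2^2*31^1*  83^1*151^1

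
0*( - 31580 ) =0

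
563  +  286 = 849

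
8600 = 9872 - 1272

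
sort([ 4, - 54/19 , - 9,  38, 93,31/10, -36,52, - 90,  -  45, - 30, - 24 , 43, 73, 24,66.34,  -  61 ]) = [ - 90,-61, - 45, - 36, - 30, - 24, - 9, - 54/19, 31/10, 4,24, 38, 43, 52, 66.34, 73, 93 ] 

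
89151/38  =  2346 + 3/38 = 2346.08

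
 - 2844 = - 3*948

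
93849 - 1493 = 92356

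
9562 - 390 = 9172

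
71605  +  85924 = 157529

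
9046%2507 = 1525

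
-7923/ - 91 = 87+ 6/91 = 87.07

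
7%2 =1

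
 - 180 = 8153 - 8333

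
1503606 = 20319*74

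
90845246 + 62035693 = 152880939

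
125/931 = 125/931 = 0.13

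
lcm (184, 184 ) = 184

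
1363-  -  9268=10631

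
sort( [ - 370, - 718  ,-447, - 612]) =[ - 718, - 612, - 447  , - 370 ]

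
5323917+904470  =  6228387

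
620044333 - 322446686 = 297597647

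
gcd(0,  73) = 73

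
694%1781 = 694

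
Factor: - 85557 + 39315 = -2^1*3^2 * 7^1 * 367^1 = - 46242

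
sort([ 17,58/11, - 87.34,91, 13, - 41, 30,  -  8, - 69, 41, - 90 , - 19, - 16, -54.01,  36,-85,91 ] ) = [ - 90, - 87.34, - 85, -69, - 54.01, - 41, - 19, - 16, - 8,58/11,13, 17, 30,36,41,91, 91] 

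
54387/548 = 99  +  135/548 = 99.25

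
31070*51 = 1584570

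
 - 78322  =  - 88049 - -9727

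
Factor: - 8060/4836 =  - 5/3 = - 3^(  -  1 )*5^1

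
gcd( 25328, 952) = 8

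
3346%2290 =1056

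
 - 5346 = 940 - 6286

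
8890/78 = 113 + 38/39 = 113.97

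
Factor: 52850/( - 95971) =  - 2^1*5^2*7^1*151^1  *  95971^(- 1)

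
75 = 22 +53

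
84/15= 5 + 3/5 =5.60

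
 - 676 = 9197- 9873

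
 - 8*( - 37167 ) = 297336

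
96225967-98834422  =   - 2608455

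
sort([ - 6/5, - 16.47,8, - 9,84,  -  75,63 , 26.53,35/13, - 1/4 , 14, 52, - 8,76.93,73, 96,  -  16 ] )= [  -  75,  -  16.47,  -  16, - 9, - 8, - 6/5,  -  1/4,35/13, 8,14,26.53,52 , 63,73,76.93 , 84,96 ] 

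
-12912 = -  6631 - 6281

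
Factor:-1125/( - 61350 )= 2^(  -  1)*3^1*5^1*409^(-1) = 15/818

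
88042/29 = 88042/29  =  3035.93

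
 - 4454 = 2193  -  6647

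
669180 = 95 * 7044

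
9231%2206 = 407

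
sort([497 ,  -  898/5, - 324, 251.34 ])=[ - 324, - 898/5, 251.34, 497 ]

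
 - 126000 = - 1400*90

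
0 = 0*80305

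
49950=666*75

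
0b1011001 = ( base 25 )3e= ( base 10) 89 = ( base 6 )225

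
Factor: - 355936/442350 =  - 177968/221175 = - 2^4 * 3^(-2)*5^(-2)*7^2*227^1*983^( - 1)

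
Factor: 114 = 2^1*3^1 * 19^1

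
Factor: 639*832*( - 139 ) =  - 73899072  =  - 2^6* 3^2 * 13^1*71^1 * 139^1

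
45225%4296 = 2265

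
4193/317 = 4193/317 =13.23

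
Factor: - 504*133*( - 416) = 27885312 = 2^8*3^2*7^2 * 13^1*19^1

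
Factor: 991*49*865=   5^1*7^2 * 173^1*991^1=42003535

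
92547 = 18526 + 74021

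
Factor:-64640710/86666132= - 32320355/43333066=- 2^( - 1)*5^1 *7^( - 1) *29^1 * 137^1 * 1109^( -1) * 1627^1*2791^ ( - 1)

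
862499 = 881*979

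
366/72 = 5+1/12 = 5.08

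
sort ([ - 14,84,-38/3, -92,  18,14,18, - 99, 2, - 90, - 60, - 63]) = [ - 99, - 92,-90, - 63, - 60, - 14,-38/3,2 , 14,  18,18 , 84]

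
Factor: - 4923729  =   - 3^2*229^1*2389^1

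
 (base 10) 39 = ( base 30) 19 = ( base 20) 1J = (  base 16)27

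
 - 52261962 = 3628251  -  55890213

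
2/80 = 1/40 = 0.03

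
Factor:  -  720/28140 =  -12/469 = - 2^2*3^1 * 7^(-1 )*67^( -1)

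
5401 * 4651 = 25120051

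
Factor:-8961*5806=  - 2^1 *3^1 *29^1*103^1*2903^1 = -52027566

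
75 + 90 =165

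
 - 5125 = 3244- 8369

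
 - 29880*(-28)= 836640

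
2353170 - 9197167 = -6843997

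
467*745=347915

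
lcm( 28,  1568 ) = 1568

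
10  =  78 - 68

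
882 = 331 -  - 551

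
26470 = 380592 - 354122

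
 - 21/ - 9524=21/9524 = 0.00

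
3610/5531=3610/5531 = 0.65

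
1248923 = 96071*13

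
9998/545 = 18+188/545 = 18.34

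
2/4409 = 2/4409 = 0.00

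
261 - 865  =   - 604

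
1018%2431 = 1018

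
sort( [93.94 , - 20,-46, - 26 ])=[ - 46, - 26, - 20,93.94 ]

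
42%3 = 0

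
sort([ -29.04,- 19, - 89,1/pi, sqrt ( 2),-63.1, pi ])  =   [ - 89, - 63.1 ,-29.04, - 19, 1/pi,sqrt ( 2), pi] 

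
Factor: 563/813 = 3^( - 1)*271^( - 1) * 563^1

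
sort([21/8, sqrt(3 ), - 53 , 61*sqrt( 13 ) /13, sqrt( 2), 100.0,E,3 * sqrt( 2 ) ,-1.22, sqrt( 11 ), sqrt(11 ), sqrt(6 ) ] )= [ - 53, - 1.22, sqrt ( 2 ),sqrt( 3 ), sqrt( 6),21/8,  E , sqrt( 11), sqrt( 11 ), 3*sqrt( 2),61*sqrt (13 )/13, 100.0]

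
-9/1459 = -9/1459=- 0.01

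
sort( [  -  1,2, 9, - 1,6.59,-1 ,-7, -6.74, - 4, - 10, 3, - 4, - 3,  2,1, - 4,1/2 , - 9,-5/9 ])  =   [ - 10, - 9,-7, - 6.74,  -  4, - 4, - 4, - 3, - 1, - 1, - 1,  -  5/9,1/2,1,2,2,  3, 6.59, 9]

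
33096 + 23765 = 56861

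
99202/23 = 4313 + 3/23 = 4313.13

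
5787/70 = 82 +47/70 =82.67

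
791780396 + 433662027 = 1225442423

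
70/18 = 35/9 = 3.89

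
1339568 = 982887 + 356681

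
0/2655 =0 = 0.00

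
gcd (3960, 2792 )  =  8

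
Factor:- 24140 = - 2^2*5^1 * 17^1*71^1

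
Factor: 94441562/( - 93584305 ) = -2^1*5^(  -  1)*17^1*29^( - 1)*31^1*89603^1* 645409^( - 1 ) 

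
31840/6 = 5306+ 2/3 = 5306.67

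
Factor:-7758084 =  - 2^2* 3^1*23^1*28109^1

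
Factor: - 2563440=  - 2^4*3^1 * 5^1  *  11^1*971^1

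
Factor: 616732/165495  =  2^2 * 3^ ( - 1 )*5^( - 1 )*11^( - 1)*17^ (-1 )*59^ (-1) * 154183^1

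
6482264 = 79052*82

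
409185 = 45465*9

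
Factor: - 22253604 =-2^2 * 3^1*23^1 * 80629^1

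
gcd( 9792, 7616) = 1088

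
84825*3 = 254475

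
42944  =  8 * 5368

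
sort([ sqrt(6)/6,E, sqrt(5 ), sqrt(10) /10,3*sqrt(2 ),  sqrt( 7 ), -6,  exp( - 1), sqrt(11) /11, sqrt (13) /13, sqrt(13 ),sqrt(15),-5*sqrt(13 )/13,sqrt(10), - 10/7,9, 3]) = [  -  6,-10/7, -5*sqrt(13)/13, sqrt(13)/13,sqrt( 11 ) /11, sqrt ( 10)/10,exp(-1), sqrt ( 6 )/6,sqrt(5 ),  sqrt( 7 ),  E, 3, sqrt(10 ),sqrt(13 ),sqrt(15 ),3*sqrt(2), 9]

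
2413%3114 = 2413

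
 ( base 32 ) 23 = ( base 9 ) 74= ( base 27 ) 2d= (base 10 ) 67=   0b1000011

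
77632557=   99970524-22337967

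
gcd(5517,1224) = 9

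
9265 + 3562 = 12827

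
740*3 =2220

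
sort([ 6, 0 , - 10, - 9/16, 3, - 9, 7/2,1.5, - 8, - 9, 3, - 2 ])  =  [ - 10, - 9, - 9, - 8, - 2, - 9/16, 0, 1.5, 3, 3 , 7/2, 6]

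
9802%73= 20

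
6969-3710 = 3259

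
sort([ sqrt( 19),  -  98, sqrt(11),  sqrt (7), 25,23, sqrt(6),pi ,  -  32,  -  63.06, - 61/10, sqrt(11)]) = [- 98, - 63.06,-32, - 61/10,  sqrt(6), sqrt( 7), pi, sqrt(11), sqrt(11 ),sqrt( 19), 23, 25 ] 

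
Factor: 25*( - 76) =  - 2^2 * 5^2 *19^1= - 1900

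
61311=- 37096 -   -  98407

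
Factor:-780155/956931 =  - 3^(-1)*5^1  *37^(-2)*233^(  -  1)  *  337^1*463^1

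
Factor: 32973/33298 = 2^( - 1 )*3^1 *29^1 * 379^1*16649^( - 1)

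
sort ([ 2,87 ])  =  [ 2, 87]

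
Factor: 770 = 2^1*5^1*7^1*11^1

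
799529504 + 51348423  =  850877927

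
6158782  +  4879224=11038006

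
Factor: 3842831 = 3842831^1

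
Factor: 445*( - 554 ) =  - 2^1*5^1*89^1*277^1 =-246530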